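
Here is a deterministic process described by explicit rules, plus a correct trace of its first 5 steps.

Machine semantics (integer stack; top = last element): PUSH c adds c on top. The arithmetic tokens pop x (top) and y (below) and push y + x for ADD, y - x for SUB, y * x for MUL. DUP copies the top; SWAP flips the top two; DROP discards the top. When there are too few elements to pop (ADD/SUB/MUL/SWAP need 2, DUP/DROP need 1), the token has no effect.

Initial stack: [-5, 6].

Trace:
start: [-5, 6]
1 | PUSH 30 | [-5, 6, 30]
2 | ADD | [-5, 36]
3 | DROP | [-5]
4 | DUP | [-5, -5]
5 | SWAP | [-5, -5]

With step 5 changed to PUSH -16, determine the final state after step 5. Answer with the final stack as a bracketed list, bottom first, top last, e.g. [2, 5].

(re-executing from step 5 with the substitution; state before step 5: [-5, -5])
5 | PUSH -16 | [-5, -5, -16]

[-5, -5, -16]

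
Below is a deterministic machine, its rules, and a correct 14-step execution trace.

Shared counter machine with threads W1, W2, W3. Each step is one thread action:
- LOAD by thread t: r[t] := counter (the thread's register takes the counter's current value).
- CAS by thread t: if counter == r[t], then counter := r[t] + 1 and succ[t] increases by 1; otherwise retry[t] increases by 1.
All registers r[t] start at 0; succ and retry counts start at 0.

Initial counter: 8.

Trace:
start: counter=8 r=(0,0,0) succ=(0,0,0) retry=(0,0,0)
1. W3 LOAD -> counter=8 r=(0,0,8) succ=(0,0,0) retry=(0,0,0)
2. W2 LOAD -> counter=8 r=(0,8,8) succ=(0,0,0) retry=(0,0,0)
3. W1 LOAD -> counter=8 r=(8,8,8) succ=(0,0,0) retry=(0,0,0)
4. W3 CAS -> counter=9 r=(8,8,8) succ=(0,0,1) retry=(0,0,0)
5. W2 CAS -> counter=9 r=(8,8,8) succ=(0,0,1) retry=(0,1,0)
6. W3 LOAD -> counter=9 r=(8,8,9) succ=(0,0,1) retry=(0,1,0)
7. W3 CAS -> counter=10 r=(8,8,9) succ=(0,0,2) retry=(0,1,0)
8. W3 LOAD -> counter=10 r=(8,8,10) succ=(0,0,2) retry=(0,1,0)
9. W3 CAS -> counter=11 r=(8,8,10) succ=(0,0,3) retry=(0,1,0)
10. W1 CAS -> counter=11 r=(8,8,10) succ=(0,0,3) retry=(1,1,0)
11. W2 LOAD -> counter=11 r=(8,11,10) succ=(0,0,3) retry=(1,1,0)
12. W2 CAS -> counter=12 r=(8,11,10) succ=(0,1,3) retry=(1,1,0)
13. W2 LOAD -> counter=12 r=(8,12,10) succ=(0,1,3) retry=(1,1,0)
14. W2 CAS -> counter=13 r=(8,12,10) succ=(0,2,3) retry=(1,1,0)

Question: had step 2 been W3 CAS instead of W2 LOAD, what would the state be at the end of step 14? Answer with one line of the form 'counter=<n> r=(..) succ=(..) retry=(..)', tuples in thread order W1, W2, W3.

counter=13 r=(9,12,10) succ=(0,2,3) retry=(1,1,1)

(re-executing from step 2 with the substitution; state before step 2: counter=8 r=(0,0,8) succ=(0,0,0) retry=(0,0,0))
2. W3 CAS -> counter=9 r=(0,0,8) succ=(0,0,1) retry=(0,0,0)
3. W1 LOAD -> counter=9 r=(9,0,8) succ=(0,0,1) retry=(0,0,0)
4. W3 CAS -> counter=9 r=(9,0,8) succ=(0,0,1) retry=(0,0,1)
5. W2 CAS -> counter=9 r=(9,0,8) succ=(0,0,1) retry=(0,1,1)
6. W3 LOAD -> counter=9 r=(9,0,9) succ=(0,0,1) retry=(0,1,1)
7. W3 CAS -> counter=10 r=(9,0,9) succ=(0,0,2) retry=(0,1,1)
8. W3 LOAD -> counter=10 r=(9,0,10) succ=(0,0,2) retry=(0,1,1)
9. W3 CAS -> counter=11 r=(9,0,10) succ=(0,0,3) retry=(0,1,1)
10. W1 CAS -> counter=11 r=(9,0,10) succ=(0,0,3) retry=(1,1,1)
11. W2 LOAD -> counter=11 r=(9,11,10) succ=(0,0,3) retry=(1,1,1)
12. W2 CAS -> counter=12 r=(9,11,10) succ=(0,1,3) retry=(1,1,1)
13. W2 LOAD -> counter=12 r=(9,12,10) succ=(0,1,3) retry=(1,1,1)
14. W2 CAS -> counter=13 r=(9,12,10) succ=(0,2,3) retry=(1,1,1)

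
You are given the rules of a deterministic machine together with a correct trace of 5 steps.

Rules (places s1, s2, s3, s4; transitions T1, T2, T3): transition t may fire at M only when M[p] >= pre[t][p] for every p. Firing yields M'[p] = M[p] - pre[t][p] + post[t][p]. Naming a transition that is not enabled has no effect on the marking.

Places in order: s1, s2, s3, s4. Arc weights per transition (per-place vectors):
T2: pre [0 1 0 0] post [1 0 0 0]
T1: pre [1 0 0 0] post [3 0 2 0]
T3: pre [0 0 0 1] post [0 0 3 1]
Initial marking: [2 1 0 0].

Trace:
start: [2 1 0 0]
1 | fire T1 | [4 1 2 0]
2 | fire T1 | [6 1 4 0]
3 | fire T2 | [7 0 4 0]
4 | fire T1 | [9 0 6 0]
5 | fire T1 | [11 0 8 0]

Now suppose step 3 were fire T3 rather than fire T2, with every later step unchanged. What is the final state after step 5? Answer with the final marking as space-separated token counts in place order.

10 1 8 0

(re-executing from step 3 with the substitution; state before step 3: [6 1 4 0])
3 | fire T3 | [6 1 4 0]
4 | fire T1 | [8 1 6 0]
5 | fire T1 | [10 1 8 0]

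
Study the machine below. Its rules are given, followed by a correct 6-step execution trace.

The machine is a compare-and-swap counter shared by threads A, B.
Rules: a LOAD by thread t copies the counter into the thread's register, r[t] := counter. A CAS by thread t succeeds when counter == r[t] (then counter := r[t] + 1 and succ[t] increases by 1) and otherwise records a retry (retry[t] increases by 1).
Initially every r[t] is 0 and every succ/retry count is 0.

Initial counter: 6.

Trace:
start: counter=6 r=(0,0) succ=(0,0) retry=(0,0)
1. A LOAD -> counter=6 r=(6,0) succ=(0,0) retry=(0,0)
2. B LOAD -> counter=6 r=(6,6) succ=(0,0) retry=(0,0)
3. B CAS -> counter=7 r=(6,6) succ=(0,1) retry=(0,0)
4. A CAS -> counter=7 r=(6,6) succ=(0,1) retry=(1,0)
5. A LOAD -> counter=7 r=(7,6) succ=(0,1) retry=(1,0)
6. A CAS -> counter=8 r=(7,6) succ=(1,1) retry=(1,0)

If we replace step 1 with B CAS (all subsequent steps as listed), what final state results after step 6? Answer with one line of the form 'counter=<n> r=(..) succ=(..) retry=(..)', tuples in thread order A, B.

counter=8 r=(7,6) succ=(1,1) retry=(1,1)

(re-executing from step 1 with the substitution; state before step 1: counter=6 r=(0,0) succ=(0,0) retry=(0,0))
1. B CAS -> counter=6 r=(0,0) succ=(0,0) retry=(0,1)
2. B LOAD -> counter=6 r=(0,6) succ=(0,0) retry=(0,1)
3. B CAS -> counter=7 r=(0,6) succ=(0,1) retry=(0,1)
4. A CAS -> counter=7 r=(0,6) succ=(0,1) retry=(1,1)
5. A LOAD -> counter=7 r=(7,6) succ=(0,1) retry=(1,1)
6. A CAS -> counter=8 r=(7,6) succ=(1,1) retry=(1,1)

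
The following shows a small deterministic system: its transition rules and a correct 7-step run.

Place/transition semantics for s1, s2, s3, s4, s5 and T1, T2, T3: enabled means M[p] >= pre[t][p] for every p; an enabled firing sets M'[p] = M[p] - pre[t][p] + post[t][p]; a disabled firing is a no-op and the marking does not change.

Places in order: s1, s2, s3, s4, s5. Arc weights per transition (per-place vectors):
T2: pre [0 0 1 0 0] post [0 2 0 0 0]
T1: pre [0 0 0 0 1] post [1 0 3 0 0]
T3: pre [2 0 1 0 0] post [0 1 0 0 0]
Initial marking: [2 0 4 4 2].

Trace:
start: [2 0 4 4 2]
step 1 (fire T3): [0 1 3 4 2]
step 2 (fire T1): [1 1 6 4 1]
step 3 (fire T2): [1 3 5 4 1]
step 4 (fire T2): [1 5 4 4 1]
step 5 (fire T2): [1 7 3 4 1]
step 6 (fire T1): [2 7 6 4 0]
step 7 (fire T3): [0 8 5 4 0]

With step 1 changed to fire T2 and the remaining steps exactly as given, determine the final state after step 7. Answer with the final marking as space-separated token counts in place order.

2 9 5 4 0

(re-executing from step 1 with the substitution; state before step 1: [2 0 4 4 2])
step 1 (fire T2): [2 2 3 4 2]
step 2 (fire T1): [3 2 6 4 1]
step 3 (fire T2): [3 4 5 4 1]
step 4 (fire T2): [3 6 4 4 1]
step 5 (fire T2): [3 8 3 4 1]
step 6 (fire T1): [4 8 6 4 0]
step 7 (fire T3): [2 9 5 4 0]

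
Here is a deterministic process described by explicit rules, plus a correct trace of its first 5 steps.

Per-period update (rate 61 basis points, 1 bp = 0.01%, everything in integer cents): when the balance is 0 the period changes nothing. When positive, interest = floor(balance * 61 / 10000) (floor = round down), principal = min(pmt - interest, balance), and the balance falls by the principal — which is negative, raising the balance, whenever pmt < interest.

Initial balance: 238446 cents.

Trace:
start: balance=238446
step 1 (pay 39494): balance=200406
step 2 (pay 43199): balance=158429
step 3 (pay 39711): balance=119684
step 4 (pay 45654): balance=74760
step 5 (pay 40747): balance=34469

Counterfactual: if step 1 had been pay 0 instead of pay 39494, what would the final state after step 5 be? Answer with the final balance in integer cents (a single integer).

74934

(re-executing from step 1 with the substitution; state before step 1: balance=238446)
step 1 (pay 0): balance=239900
step 2 (pay 43199): balance=198164
step 3 (pay 39711): balance=159661
step 4 (pay 45654): balance=114980
step 5 (pay 40747): balance=74934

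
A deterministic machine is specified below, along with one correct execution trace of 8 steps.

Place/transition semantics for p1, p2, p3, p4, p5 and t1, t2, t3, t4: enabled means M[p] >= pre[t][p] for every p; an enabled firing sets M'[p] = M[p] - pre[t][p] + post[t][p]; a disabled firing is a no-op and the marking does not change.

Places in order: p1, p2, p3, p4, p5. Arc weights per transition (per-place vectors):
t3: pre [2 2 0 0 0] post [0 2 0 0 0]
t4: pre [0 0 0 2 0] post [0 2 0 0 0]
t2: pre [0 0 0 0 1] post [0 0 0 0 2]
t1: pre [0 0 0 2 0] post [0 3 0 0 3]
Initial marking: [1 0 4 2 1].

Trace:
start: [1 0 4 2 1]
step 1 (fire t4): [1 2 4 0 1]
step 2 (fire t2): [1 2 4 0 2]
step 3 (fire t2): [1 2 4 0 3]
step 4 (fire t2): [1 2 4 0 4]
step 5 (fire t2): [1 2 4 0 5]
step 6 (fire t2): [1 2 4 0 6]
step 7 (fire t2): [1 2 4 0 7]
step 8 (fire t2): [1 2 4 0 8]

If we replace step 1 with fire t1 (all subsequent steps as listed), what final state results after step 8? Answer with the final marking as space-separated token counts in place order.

1 3 4 0 11

(re-executing from step 1 with the substitution; state before step 1: [1 0 4 2 1])
step 1 (fire t1): [1 3 4 0 4]
step 2 (fire t2): [1 3 4 0 5]
step 3 (fire t2): [1 3 4 0 6]
step 4 (fire t2): [1 3 4 0 7]
step 5 (fire t2): [1 3 4 0 8]
step 6 (fire t2): [1 3 4 0 9]
step 7 (fire t2): [1 3 4 0 10]
step 8 (fire t2): [1 3 4 0 11]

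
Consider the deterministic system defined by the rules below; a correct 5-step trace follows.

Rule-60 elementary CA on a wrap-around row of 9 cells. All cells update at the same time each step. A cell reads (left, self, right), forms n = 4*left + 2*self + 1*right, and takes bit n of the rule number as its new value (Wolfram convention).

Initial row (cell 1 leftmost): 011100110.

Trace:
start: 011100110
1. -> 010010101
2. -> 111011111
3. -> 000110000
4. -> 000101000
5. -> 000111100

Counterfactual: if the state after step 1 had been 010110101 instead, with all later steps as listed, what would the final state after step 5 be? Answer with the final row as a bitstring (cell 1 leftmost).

000011110

state after step 1 := 010110101
2. -> 111101111
3. -> 000011000
4. -> 000010100
5. -> 000011110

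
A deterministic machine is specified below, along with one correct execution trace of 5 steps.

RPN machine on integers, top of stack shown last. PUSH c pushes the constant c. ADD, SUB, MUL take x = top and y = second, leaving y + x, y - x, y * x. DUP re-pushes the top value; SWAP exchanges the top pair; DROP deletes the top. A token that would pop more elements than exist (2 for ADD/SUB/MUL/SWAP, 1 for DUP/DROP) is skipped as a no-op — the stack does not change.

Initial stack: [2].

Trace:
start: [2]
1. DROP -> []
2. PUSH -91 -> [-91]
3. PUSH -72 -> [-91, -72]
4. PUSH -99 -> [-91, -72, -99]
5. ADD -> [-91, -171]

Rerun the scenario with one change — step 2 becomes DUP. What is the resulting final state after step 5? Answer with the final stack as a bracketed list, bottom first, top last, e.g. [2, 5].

[-171]

(re-executing from step 2 with the substitution; state before step 2: [])
2. DUP -> []
3. PUSH -72 -> [-72]
4. PUSH -99 -> [-72, -99]
5. ADD -> [-171]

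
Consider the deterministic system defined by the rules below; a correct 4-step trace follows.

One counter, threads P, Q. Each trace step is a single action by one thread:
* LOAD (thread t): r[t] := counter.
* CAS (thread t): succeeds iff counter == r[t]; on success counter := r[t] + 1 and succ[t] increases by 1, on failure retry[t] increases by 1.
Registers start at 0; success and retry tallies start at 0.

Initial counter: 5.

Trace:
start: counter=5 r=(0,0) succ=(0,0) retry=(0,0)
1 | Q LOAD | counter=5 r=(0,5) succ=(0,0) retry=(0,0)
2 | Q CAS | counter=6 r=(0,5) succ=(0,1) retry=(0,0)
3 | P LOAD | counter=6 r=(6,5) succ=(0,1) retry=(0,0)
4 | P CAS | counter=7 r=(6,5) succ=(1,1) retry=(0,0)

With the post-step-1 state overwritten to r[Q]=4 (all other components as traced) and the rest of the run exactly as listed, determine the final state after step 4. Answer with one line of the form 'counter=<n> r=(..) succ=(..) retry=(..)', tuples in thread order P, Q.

state after step 1 := counter=5 r=(0,4) succ=(0,0) retry=(0,0)
2 | Q CAS | counter=5 r=(0,4) succ=(0,0) retry=(0,1)
3 | P LOAD | counter=5 r=(5,4) succ=(0,0) retry=(0,1)
4 | P CAS | counter=6 r=(5,4) succ=(1,0) retry=(0,1)

counter=6 r=(5,4) succ=(1,0) retry=(0,1)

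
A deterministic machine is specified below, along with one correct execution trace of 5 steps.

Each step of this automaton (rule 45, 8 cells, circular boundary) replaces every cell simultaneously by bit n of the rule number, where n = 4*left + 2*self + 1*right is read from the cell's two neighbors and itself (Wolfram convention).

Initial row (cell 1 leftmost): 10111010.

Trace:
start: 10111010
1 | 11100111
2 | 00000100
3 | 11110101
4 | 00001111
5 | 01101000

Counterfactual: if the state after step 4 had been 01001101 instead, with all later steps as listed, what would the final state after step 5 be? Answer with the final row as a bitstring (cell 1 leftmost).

state after step 4 := 01001101
5 | 11001011

11001011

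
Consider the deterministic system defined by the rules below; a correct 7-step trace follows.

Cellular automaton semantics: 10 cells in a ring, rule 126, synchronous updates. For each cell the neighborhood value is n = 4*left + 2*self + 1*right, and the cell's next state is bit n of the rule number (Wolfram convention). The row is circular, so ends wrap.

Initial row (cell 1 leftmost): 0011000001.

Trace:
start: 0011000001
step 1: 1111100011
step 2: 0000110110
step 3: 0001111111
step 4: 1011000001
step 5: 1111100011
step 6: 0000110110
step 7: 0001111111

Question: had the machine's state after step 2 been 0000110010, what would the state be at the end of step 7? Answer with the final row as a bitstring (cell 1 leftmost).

0001111111

state after step 2 := 0000110010
step 3: 0001111111
step 4: 1011000001
step 5: 1111100011
step 6: 0000110110
step 7: 0001111111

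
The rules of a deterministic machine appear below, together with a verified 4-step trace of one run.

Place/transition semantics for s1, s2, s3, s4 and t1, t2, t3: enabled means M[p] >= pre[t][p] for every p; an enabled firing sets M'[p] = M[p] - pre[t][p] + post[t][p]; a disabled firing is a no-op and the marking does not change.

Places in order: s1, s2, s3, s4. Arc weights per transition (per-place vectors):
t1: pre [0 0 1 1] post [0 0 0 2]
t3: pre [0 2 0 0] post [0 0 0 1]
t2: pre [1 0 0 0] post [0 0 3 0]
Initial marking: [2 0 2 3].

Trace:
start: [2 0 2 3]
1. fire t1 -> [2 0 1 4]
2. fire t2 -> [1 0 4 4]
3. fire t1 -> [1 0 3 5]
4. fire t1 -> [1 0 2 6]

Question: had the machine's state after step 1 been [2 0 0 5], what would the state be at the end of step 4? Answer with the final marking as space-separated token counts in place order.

state after step 1 := [2 0 0 5]
2. fire t2 -> [1 0 3 5]
3. fire t1 -> [1 0 2 6]
4. fire t1 -> [1 0 1 7]

1 0 1 7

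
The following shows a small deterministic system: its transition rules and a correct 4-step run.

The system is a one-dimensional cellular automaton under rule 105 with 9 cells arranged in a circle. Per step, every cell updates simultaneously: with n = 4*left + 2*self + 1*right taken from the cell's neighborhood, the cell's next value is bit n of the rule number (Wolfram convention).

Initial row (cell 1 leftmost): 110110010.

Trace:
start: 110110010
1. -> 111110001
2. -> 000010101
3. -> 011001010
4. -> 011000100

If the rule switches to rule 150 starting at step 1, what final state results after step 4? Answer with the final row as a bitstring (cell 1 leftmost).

011000100

(re-executing steps 1..4 under rule 150; state before step 1: 110110010)
1. -> 000001110
2. -> 000010101
3. -> 100110101
4. -> 011000100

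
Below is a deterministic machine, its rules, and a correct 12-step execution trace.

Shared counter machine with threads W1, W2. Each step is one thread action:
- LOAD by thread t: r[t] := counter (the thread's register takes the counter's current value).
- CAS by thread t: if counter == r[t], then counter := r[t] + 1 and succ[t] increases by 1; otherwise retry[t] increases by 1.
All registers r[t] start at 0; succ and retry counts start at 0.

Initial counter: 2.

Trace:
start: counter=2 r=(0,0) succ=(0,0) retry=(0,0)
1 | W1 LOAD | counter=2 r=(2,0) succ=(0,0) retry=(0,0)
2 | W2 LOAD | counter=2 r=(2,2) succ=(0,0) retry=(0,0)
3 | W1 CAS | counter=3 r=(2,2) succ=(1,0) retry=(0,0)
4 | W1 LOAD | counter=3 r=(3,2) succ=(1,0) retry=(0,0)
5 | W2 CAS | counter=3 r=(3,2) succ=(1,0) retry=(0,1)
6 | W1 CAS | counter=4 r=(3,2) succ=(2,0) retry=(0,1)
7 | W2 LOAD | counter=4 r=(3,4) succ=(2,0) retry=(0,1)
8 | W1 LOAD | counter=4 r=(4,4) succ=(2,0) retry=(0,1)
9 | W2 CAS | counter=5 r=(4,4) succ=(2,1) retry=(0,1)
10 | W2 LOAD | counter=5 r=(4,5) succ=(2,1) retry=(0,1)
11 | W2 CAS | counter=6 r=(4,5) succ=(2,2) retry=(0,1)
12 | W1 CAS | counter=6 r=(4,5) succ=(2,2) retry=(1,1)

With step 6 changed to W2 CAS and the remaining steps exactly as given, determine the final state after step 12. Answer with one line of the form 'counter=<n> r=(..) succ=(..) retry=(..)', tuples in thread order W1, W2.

(re-executing from step 6 with the substitution; state before step 6: counter=3 r=(3,2) succ=(1,0) retry=(0,1))
6 | W2 CAS | counter=3 r=(3,2) succ=(1,0) retry=(0,2)
7 | W2 LOAD | counter=3 r=(3,3) succ=(1,0) retry=(0,2)
8 | W1 LOAD | counter=3 r=(3,3) succ=(1,0) retry=(0,2)
9 | W2 CAS | counter=4 r=(3,3) succ=(1,1) retry=(0,2)
10 | W2 LOAD | counter=4 r=(3,4) succ=(1,1) retry=(0,2)
11 | W2 CAS | counter=5 r=(3,4) succ=(1,2) retry=(0,2)
12 | W1 CAS | counter=5 r=(3,4) succ=(1,2) retry=(1,2)

counter=5 r=(3,4) succ=(1,2) retry=(1,2)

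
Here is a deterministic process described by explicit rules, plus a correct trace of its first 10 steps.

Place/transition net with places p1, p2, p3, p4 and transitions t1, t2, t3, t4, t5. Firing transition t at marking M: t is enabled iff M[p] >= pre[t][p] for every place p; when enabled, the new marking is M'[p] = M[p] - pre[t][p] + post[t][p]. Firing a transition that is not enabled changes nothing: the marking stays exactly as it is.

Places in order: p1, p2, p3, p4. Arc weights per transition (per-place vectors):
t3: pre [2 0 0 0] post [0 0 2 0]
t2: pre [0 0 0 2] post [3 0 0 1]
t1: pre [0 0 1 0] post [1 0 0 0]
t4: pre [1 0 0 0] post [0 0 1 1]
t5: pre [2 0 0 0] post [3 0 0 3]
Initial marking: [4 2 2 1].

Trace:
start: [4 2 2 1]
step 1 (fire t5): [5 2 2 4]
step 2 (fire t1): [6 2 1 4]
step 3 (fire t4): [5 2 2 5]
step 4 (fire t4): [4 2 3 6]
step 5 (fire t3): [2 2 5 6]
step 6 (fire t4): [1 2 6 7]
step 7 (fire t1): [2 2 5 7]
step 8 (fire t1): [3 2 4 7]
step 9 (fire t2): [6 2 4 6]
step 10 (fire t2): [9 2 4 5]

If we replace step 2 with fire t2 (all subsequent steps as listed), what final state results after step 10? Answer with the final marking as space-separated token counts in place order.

(re-executing from step 2 with the substitution; state before step 2: [5 2 2 4])
step 2 (fire t2): [8 2 2 3]
step 3 (fire t4): [7 2 3 4]
step 4 (fire t4): [6 2 4 5]
step 5 (fire t3): [4 2 6 5]
step 6 (fire t4): [3 2 7 6]
step 7 (fire t1): [4 2 6 6]
step 8 (fire t1): [5 2 5 6]
step 9 (fire t2): [8 2 5 5]
step 10 (fire t2): [11 2 5 4]

11 2 5 4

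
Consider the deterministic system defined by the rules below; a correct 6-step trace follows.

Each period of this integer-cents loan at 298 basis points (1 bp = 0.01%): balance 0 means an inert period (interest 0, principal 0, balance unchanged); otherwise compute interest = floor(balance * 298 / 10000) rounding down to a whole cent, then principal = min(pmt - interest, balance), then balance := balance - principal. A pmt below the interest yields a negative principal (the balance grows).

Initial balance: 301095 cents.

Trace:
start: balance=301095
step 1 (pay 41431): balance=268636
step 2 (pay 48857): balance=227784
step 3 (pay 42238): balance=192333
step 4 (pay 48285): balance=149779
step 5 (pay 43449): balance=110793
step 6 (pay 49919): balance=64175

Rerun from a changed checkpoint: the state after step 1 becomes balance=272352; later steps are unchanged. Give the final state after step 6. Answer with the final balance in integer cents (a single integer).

68480

state after step 1 := balance=272352
step 2 (pay 48857): balance=231611
step 3 (pay 42238): balance=196275
step 4 (pay 48285): balance=153838
step 5 (pay 43449): balance=114973
step 6 (pay 49919): balance=68480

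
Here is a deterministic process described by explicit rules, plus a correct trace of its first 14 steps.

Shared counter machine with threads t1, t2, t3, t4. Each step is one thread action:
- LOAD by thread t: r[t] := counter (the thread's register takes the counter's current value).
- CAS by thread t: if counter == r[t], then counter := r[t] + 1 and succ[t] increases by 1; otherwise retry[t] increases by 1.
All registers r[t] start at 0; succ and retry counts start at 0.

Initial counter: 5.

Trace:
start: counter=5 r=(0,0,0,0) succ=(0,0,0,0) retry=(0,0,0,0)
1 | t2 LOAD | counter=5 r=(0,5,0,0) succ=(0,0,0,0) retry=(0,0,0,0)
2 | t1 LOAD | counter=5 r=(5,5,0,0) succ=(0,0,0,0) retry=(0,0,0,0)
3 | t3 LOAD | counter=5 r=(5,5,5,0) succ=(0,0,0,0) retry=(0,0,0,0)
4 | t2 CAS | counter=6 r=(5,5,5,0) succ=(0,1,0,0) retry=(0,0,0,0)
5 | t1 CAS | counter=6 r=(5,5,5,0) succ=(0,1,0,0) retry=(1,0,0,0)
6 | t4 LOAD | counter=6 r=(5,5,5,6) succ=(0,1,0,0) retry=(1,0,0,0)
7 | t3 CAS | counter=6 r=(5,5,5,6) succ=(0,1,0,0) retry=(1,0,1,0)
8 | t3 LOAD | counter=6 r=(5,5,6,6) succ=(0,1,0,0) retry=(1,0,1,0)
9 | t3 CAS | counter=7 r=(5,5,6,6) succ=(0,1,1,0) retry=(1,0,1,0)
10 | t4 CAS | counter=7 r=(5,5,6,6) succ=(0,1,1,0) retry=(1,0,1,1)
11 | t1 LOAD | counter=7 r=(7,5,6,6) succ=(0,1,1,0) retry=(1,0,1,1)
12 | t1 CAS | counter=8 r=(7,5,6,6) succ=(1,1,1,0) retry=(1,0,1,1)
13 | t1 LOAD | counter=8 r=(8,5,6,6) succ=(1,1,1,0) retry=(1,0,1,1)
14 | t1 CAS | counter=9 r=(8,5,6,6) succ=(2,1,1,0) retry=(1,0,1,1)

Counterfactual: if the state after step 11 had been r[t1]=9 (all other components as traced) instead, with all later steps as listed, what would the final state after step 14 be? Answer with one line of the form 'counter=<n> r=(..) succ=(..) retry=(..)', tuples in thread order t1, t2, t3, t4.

counter=8 r=(7,5,6,6) succ=(1,1,1,0) retry=(2,0,1,1)

state after step 11 := counter=7 r=(9,5,6,6) succ=(0,1,1,0) retry=(1,0,1,1)
12 | t1 CAS | counter=7 r=(9,5,6,6) succ=(0,1,1,0) retry=(2,0,1,1)
13 | t1 LOAD | counter=7 r=(7,5,6,6) succ=(0,1,1,0) retry=(2,0,1,1)
14 | t1 CAS | counter=8 r=(7,5,6,6) succ=(1,1,1,0) retry=(2,0,1,1)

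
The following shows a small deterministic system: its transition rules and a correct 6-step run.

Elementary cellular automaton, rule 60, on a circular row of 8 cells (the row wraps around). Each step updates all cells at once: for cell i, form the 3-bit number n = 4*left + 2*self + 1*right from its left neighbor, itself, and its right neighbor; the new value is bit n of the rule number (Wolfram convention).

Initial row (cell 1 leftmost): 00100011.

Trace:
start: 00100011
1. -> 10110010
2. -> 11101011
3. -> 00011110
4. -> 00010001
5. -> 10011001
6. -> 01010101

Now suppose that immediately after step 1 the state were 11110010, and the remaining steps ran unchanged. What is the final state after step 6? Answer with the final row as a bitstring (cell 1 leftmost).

state after step 1 := 11110010
2. -> 10001011
3. -> 01001110
4. -> 01101001
5. -> 11011101
6. -> 00110011

00110011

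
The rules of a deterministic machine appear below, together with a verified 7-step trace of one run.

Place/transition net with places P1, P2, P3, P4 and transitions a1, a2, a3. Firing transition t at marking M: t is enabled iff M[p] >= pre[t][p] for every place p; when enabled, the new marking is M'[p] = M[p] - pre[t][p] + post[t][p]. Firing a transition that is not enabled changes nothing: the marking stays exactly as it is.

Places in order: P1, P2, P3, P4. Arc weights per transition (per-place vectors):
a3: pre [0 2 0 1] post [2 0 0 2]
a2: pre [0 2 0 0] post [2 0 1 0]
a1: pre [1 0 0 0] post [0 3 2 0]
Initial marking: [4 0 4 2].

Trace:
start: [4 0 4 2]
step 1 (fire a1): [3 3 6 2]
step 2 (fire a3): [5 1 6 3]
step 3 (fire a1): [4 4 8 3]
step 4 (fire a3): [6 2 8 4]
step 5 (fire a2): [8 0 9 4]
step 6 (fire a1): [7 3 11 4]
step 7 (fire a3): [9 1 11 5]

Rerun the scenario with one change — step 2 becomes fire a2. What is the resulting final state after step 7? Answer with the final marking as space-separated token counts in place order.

(re-executing from step 2 with the substitution; state before step 2: [3 3 6 2])
step 2 (fire a2): [5 1 7 2]
step 3 (fire a1): [4 4 9 2]
step 4 (fire a3): [6 2 9 3]
step 5 (fire a2): [8 0 10 3]
step 6 (fire a1): [7 3 12 3]
step 7 (fire a3): [9 1 12 4]

9 1 12 4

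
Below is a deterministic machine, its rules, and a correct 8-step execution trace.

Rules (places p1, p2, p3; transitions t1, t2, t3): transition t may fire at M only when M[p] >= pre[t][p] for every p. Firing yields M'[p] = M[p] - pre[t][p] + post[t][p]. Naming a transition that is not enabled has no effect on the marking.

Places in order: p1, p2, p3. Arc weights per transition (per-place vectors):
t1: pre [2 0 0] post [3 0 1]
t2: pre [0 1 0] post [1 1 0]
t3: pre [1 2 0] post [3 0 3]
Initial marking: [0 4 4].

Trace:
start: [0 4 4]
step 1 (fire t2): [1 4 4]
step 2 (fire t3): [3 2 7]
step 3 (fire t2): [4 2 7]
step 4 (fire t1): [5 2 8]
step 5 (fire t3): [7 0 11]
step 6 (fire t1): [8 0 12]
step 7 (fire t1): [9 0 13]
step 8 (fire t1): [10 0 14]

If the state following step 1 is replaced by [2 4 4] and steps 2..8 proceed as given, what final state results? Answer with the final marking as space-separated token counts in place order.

state after step 1 := [2 4 4]
step 2 (fire t3): [4 2 7]
step 3 (fire t2): [5 2 7]
step 4 (fire t1): [6 2 8]
step 5 (fire t3): [8 0 11]
step 6 (fire t1): [9 0 12]
step 7 (fire t1): [10 0 13]
step 8 (fire t1): [11 0 14]

11 0 14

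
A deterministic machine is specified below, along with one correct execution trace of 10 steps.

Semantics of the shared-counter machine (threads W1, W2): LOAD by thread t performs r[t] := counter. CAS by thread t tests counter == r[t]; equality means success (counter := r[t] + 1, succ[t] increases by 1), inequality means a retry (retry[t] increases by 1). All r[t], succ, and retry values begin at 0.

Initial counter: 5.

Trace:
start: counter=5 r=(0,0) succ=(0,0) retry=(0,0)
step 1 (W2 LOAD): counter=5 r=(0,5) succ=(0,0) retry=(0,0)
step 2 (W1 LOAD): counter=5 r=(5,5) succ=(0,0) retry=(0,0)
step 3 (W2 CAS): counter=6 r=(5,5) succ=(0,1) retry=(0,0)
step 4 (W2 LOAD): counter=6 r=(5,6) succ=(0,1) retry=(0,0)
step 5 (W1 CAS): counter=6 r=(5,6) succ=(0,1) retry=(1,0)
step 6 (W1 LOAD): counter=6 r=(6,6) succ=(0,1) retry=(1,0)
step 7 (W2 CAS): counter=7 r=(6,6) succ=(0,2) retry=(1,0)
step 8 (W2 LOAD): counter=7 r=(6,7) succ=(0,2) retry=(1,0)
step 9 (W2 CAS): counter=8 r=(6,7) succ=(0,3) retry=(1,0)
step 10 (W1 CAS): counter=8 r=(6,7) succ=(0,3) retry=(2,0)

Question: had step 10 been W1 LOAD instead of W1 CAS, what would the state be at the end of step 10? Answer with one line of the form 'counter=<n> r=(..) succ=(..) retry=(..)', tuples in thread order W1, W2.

counter=8 r=(8,7) succ=(0,3) retry=(1,0)

(re-executing from step 10 with the substitution; state before step 10: counter=8 r=(6,7) succ=(0,3) retry=(1,0))
step 10 (W1 LOAD): counter=8 r=(8,7) succ=(0,3) retry=(1,0)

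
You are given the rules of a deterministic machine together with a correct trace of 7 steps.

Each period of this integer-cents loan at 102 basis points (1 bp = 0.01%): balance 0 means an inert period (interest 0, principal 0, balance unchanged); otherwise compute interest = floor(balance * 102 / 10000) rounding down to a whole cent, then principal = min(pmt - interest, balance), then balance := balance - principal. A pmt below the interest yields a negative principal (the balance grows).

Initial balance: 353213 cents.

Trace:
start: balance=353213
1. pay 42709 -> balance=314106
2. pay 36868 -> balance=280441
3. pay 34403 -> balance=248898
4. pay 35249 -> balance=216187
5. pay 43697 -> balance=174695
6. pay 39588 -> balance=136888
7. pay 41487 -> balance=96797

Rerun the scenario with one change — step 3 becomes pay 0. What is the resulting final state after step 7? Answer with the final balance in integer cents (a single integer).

(re-executing from step 3 with the substitution; state before step 3: balance=280441)
3. pay 0 -> balance=283301
4. pay 35249 -> balance=250941
5. pay 43697 -> balance=209803
6. pay 39588 -> balance=172354
7. pay 41487 -> balance=132625

132625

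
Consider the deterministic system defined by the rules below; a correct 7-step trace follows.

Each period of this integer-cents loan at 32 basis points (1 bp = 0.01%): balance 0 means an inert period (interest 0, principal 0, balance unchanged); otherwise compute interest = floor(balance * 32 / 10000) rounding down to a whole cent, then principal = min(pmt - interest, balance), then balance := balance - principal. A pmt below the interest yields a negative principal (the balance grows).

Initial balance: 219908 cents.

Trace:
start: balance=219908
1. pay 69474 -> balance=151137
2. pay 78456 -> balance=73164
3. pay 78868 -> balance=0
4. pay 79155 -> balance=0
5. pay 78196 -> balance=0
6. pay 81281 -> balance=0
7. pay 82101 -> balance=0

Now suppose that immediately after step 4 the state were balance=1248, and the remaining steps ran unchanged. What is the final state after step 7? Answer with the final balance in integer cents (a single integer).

0

state after step 4 := balance=1248
5. pay 78196 -> balance=0
6. pay 81281 -> balance=0
7. pay 82101 -> balance=0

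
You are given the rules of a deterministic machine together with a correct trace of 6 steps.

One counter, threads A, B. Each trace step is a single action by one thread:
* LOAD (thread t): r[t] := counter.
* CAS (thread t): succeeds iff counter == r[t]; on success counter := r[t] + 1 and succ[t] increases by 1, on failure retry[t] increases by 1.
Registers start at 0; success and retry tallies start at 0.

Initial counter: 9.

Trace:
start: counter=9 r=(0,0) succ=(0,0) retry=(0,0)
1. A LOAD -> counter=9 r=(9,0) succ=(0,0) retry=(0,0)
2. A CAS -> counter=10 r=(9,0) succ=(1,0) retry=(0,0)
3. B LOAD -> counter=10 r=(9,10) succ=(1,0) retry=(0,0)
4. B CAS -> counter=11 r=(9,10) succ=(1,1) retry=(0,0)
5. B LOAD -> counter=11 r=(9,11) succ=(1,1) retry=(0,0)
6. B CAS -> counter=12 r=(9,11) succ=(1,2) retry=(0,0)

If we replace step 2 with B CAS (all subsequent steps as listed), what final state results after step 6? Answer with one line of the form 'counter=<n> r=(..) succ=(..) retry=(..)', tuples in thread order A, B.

(re-executing from step 2 with the substitution; state before step 2: counter=9 r=(9,0) succ=(0,0) retry=(0,0))
2. B CAS -> counter=9 r=(9,0) succ=(0,0) retry=(0,1)
3. B LOAD -> counter=9 r=(9,9) succ=(0,0) retry=(0,1)
4. B CAS -> counter=10 r=(9,9) succ=(0,1) retry=(0,1)
5. B LOAD -> counter=10 r=(9,10) succ=(0,1) retry=(0,1)
6. B CAS -> counter=11 r=(9,10) succ=(0,2) retry=(0,1)

counter=11 r=(9,10) succ=(0,2) retry=(0,1)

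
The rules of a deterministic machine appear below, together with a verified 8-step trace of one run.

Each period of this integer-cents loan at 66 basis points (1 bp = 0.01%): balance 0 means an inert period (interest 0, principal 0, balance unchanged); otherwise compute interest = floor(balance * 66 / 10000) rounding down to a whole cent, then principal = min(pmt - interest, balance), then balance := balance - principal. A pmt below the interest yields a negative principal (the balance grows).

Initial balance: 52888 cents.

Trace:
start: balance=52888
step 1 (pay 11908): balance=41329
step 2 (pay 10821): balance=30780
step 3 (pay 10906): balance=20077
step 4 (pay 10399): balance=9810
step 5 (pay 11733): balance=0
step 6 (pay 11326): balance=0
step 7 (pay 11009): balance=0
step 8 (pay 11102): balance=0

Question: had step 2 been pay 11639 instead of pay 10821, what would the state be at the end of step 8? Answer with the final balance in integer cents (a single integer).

(re-executing from step 2 with the substitution; state before step 2: balance=41329)
step 2 (pay 11639): balance=29962
step 3 (pay 10906): balance=19253
step 4 (pay 10399): balance=8981
step 5 (pay 11733): balance=0
step 6 (pay 11326): balance=0
step 7 (pay 11009): balance=0
step 8 (pay 11102): balance=0

0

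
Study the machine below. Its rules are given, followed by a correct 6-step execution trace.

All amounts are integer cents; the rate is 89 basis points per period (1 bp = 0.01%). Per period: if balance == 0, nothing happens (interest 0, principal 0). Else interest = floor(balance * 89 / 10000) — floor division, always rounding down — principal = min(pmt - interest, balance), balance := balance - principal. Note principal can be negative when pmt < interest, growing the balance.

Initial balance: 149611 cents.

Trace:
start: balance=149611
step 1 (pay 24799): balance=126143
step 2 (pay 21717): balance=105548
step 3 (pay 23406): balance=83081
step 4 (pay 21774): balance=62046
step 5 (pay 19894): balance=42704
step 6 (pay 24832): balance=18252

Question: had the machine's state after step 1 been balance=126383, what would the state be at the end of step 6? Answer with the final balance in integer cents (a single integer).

state after step 1 := balance=126383
step 2 (pay 21717): balance=105790
step 3 (pay 23406): balance=83325
step 4 (pay 21774): balance=62292
step 5 (pay 19894): balance=42952
step 6 (pay 24832): balance=18502

18502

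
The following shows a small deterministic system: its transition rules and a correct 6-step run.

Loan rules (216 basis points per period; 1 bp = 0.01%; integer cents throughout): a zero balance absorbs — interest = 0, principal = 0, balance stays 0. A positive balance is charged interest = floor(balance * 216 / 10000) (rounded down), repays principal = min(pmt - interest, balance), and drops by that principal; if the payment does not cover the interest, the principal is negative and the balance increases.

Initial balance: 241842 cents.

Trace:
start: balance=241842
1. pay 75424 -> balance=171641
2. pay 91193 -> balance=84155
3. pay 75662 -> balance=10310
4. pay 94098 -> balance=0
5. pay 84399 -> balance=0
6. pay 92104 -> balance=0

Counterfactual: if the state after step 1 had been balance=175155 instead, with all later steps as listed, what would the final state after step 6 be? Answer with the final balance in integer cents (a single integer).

0

state after step 1 := balance=175155
2. pay 91193 -> balance=87745
3. pay 75662 -> balance=13978
4. pay 94098 -> balance=0
5. pay 84399 -> balance=0
6. pay 92104 -> balance=0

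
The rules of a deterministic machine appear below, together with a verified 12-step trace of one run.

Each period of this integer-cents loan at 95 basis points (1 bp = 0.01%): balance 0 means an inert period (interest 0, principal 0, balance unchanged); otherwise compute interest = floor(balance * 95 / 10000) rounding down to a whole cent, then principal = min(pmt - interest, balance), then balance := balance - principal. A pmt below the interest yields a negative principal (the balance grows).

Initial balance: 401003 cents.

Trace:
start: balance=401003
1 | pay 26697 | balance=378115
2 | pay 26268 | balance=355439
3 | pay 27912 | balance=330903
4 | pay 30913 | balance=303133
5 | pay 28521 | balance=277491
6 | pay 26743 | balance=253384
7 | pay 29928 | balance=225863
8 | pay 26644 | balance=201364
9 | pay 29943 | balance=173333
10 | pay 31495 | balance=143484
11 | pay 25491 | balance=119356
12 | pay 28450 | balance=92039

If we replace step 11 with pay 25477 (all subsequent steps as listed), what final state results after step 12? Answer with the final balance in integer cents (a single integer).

92054

(re-executing from step 11 with the substitution; state before step 11: balance=143484)
11 | pay 25477 | balance=119370
12 | pay 28450 | balance=92054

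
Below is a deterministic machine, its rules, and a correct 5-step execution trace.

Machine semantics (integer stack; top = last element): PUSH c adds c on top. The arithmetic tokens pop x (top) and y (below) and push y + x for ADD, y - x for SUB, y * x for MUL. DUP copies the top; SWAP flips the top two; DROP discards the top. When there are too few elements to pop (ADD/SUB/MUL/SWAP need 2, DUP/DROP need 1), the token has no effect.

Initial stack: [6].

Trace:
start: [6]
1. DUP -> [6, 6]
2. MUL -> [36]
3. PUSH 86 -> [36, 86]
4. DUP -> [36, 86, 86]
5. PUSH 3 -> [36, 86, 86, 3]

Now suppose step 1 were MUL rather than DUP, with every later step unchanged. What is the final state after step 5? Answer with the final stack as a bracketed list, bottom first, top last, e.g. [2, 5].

(re-executing from step 1 with the substitution; state before step 1: [6])
1. MUL -> [6]
2. MUL -> [6]
3. PUSH 86 -> [6, 86]
4. DUP -> [6, 86, 86]
5. PUSH 3 -> [6, 86, 86, 3]

[6, 86, 86, 3]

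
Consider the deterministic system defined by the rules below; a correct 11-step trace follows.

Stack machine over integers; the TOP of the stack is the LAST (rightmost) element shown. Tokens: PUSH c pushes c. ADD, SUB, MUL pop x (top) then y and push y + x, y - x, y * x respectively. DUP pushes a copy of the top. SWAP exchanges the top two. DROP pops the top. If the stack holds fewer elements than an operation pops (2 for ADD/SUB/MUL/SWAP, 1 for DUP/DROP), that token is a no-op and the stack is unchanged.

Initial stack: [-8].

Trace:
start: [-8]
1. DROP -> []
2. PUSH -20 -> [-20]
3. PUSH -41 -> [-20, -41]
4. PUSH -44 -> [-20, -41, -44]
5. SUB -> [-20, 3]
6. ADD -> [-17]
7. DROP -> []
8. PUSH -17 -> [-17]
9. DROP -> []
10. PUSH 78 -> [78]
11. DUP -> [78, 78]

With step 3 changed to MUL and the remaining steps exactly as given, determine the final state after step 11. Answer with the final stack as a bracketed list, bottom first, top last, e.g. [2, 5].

[78, 78]

(re-executing from step 3 with the substitution; state before step 3: [-20])
3. MUL -> [-20]
4. PUSH -44 -> [-20, -44]
5. SUB -> [24]
6. ADD -> [24]
7. DROP -> []
8. PUSH -17 -> [-17]
9. DROP -> []
10. PUSH 78 -> [78]
11. DUP -> [78, 78]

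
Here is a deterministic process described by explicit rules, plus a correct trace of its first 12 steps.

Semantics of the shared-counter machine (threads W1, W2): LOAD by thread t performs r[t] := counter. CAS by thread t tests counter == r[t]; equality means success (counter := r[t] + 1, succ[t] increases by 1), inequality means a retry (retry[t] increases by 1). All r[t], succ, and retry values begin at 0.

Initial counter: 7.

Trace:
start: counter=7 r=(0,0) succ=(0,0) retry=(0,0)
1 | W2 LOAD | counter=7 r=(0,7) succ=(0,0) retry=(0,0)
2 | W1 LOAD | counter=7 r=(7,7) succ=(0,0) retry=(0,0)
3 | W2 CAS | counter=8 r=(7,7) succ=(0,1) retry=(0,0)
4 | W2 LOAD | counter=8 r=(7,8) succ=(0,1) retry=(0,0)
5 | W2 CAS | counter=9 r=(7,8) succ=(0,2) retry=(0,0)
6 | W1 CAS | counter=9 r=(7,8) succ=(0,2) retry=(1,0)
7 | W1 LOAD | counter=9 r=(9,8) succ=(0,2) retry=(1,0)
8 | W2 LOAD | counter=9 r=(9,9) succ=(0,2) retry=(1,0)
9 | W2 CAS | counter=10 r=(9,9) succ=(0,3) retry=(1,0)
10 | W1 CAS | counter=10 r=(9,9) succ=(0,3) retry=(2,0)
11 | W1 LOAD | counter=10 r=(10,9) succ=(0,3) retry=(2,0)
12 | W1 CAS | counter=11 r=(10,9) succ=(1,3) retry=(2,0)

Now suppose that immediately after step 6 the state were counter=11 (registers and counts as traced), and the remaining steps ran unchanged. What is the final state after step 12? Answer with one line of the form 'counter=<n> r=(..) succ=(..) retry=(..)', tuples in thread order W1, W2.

state after step 6 := counter=11 r=(7,8) succ=(0,2) retry=(1,0)
7 | W1 LOAD | counter=11 r=(11,8) succ=(0,2) retry=(1,0)
8 | W2 LOAD | counter=11 r=(11,11) succ=(0,2) retry=(1,0)
9 | W2 CAS | counter=12 r=(11,11) succ=(0,3) retry=(1,0)
10 | W1 CAS | counter=12 r=(11,11) succ=(0,3) retry=(2,0)
11 | W1 LOAD | counter=12 r=(12,11) succ=(0,3) retry=(2,0)
12 | W1 CAS | counter=13 r=(12,11) succ=(1,3) retry=(2,0)

counter=13 r=(12,11) succ=(1,3) retry=(2,0)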